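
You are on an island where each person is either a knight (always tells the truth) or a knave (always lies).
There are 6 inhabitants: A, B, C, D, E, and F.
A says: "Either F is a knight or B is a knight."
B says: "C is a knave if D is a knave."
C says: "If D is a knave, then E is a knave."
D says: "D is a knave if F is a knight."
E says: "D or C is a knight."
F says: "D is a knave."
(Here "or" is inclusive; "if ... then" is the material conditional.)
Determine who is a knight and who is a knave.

A is a knight, B is a knight, C is a knight, D is a knight, E is a knight, and F is a knave.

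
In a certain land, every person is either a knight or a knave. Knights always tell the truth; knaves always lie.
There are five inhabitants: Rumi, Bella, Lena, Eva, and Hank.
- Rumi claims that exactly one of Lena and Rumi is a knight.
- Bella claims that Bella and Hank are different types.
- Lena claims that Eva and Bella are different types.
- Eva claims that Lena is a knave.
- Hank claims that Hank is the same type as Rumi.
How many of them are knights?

3

The unique consistent assignment is Rumi=knight, Bella=knight, Lena=knave, Eva=knight, Hank=knave.
That has 3 knights.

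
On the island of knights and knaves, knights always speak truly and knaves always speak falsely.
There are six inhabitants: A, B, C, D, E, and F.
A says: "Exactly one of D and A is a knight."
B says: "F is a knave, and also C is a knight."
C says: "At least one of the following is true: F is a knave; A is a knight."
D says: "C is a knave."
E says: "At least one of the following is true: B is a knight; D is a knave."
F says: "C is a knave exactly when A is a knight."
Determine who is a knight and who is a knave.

A is a knight, B is a knight, C is a knight, D is a knave, E is a knight, and F is a knave.

A (knight): "exactly one of D and A is a knight" — True. ✓
B is a knight, and the claim "F is a knave, and also C is a knight" is indeed True.
Since C is a knight, "at least one of the following is true: F is a knave; A is a knight" needs to be True, which holds.
D is a knave, and the claim "C is a knave" is indeed false.
Since E is a knight, "at least one of the following is true: B is a knight; D is a knave" needs to be True, which holds.
F is a knave, so "C is a knave exactly when A is a knight" must be false — and it is.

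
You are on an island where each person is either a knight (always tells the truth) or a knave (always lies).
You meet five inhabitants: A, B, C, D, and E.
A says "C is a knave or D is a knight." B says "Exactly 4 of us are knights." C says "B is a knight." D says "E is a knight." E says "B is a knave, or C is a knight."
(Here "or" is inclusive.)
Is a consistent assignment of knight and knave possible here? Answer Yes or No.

One consistent assignment: A=knight, B=knave, C=knave, D=knight, E=knight.

Yes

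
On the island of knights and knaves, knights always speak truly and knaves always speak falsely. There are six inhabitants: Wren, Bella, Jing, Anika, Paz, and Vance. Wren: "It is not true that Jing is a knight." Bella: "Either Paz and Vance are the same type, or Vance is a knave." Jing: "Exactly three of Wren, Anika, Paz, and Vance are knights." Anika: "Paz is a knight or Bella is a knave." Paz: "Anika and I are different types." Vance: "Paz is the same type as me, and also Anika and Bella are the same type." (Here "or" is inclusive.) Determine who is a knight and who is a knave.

Wren is a knight, so "it is not true that Jing is a knight" must be true — and it is.
Since Bella is a knight, "either Paz and Vance are the same type, or Vance is a knave" needs to be true, which holds.
As a knave, Jing's statement "exactly three of Wren, Anika, Paz, and Vance are knights" should be False; it is.
Anika is a knave, so "Paz is a knight or Bella is a knave" must be False — and it is.
Paz is a knave, and the claim "Anika and I are different types" is indeed False.
Since Vance is a knave, "Paz is the same type as me, and also Anika and Bella are the same type" needs to be False, which holds.

Knights: Wren and Bella. Knaves: Jing, Anika, Paz, and Vance.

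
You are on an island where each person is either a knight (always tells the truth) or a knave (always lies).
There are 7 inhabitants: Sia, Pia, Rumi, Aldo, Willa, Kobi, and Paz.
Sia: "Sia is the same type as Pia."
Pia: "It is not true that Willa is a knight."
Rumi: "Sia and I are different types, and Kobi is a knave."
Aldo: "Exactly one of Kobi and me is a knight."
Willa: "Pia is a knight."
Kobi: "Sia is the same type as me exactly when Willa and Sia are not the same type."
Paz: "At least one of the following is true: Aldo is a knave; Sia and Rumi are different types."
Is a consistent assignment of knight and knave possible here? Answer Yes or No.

No

Checking all 128 assignments, each has at least one speaker whose statement's truth value contradicts their type.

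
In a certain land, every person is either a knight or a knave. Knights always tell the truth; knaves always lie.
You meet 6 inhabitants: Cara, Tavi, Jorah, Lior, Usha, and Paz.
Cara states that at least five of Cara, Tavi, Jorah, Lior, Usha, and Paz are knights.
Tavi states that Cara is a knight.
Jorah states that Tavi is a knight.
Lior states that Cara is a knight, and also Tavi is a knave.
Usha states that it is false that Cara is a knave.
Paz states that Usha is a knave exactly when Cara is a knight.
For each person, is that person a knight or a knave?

Cara is a knave, Tavi is a knave, Jorah is a knave, Lior is a knave, Usha is a knave, and Paz is a knave.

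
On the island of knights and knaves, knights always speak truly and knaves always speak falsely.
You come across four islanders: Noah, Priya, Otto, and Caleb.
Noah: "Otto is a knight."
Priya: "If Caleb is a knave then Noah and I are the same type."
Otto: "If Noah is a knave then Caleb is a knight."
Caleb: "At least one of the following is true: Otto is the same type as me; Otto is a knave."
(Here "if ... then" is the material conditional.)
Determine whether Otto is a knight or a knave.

Otto is a knight.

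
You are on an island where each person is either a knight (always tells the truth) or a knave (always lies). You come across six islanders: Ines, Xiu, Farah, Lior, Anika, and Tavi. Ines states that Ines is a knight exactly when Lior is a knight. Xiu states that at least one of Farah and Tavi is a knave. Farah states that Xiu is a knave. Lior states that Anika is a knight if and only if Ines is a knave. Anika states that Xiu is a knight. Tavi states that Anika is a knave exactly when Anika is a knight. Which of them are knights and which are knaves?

Ines is a knave, so "Ines is a knight exactly when Lior is a knight" must be False — and it is.
As a knight, Xiu's statement "at least one of Farah and Tavi is a knave" should be True; it is.
Since Farah is a knave, "Xiu is a knave" needs to be False, which holds.
Lior is a knight, so "Anika is a knight if and only if Ines is a knave" must be True — and it is.
Anika is a knight; "Xiu is a knight" is True, as required.
Tavi is a knave, and the claim "Anika is a knave exactly when Anika is a knight" is indeed False.

Knights: Xiu, Lior, and Anika. Knaves: Ines, Farah, and Tavi.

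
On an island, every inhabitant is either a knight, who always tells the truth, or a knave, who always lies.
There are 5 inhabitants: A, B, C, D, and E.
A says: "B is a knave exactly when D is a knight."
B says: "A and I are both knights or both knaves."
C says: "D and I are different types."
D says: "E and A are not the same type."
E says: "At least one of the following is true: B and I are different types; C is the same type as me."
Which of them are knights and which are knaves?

Suppose A is a knave. Then A's statement "B is a knave exactly when D is a knight" would have to be false. Checking the 16 ways to assign the others, none is consistent with every speaker.
(For instance, with B=knight, C=knight, D=knave, E=knight, A's claim "B is a knave exactly when D is a knight" comes out true where it would need to be false.)
So A must be a knight, making "B is a knave exactly when D is a knight" true. Taking A=knight, B=knight, C=knight, D=knave, E=knight, each remaining statement checks out:
  B (knight): "A and I are both knights or both knaves" — true. ✓
  C (knight): "D and I are different types" — true. ✓
  D (knave): "E and A are not the same type" — false. ✓
  E (knight): "at least one of the following is true: B and I are different types; C is the same type as me" — true. ✓
This is the unique consistent assignment.

Knights: A, B, C, and E. Knaves: D.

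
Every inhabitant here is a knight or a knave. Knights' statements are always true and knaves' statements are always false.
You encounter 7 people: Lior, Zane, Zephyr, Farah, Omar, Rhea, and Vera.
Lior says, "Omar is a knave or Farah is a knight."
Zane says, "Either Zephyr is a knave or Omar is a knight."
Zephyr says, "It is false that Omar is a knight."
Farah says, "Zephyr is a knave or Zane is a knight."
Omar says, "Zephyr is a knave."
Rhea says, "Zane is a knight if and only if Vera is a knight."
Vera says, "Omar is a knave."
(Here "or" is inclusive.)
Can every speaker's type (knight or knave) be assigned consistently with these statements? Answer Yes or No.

Yes

One consistent assignment: Lior=knight, Zane=knight, Zephyr=knave, Farah=knight, Omar=knight, Rhea=knave, Vera=knave.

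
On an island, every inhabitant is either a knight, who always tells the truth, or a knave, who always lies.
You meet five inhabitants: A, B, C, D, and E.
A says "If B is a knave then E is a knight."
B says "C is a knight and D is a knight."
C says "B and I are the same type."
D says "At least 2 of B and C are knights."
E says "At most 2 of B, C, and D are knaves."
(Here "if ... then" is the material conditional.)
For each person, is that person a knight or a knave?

A is a knight, B is a knight, C is a knight, D is a knight, and E is a knight.

A is a knight, so "if B is a knave then E is a knight" must be True — and it is.
B is a knight, and the claim "C is a knight and D is a knight" is indeed True.
C is a knight; "B and I are the same type" is True, as required.
Since D is a knight, "at least 2 of B and C are knights" needs to be True, which holds.
Since E is a knight, "at most 2 of B, C, and D are knaves" needs to be True, which holds.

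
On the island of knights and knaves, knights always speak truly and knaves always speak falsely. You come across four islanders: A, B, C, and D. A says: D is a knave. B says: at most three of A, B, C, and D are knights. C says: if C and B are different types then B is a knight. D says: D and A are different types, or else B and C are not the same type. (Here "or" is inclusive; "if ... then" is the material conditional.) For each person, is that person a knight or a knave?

Knights: B, C, and D. Knaves: A.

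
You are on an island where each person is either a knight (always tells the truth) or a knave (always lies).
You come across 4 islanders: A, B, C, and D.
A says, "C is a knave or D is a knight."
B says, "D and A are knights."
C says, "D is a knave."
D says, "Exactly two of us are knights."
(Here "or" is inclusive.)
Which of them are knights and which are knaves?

As a knave, A's statement "C is a knave or D is a knight" should be false; it is.
Since B is a knave, "D and A are knights" needs to be false, which holds.
As a knight, C's statement "D is a knave" should be true; it is.
Since D is a knave, "exactly two of us are knights" needs to be false, which holds.

A is a knave, B is a knave, C is a knight, and D is a knave.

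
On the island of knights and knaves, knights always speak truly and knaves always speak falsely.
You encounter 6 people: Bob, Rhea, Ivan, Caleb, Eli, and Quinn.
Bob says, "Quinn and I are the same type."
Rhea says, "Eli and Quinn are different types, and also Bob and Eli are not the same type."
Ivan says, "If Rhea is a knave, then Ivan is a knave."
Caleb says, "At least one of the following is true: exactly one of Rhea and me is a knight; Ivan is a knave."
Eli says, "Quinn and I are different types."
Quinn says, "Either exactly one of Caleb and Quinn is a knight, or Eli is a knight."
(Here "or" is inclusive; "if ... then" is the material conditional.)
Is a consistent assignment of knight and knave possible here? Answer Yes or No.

No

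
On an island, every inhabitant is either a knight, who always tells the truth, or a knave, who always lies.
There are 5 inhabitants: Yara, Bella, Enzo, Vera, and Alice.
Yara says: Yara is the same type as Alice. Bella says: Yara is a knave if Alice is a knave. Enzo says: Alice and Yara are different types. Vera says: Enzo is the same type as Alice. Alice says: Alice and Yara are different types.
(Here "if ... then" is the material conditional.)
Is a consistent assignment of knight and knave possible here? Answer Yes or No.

Yes

One consistent assignment: Yara=knave, Bella=knight, Enzo=knight, Vera=knight, Alice=knight.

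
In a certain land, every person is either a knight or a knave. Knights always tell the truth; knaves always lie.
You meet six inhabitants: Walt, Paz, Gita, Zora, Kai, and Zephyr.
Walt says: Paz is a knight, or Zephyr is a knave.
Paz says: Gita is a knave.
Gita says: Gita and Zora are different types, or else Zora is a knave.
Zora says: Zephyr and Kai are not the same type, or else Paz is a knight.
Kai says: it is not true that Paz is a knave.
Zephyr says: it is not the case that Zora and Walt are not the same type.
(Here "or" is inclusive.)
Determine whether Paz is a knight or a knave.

Consistent assignments: {Walt=knight, Paz=knave, Gita=knight, Zora=knave, Kai=knave, Zephyr=knave}
In every consistent assignment, Paz is a knave.

Paz is a knave.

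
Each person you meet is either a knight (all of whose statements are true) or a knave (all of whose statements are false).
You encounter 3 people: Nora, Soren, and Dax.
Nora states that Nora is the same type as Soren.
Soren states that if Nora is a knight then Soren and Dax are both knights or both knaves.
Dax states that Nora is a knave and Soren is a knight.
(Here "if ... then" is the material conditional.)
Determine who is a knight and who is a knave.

Knights: Soren and Dax. Knaves: Nora.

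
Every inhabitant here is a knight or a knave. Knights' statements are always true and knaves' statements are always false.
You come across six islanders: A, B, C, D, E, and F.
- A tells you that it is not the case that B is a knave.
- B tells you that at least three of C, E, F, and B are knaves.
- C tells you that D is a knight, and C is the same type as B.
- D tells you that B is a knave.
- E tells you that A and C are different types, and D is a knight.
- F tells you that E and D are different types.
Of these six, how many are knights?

The unique consistent assignment is A=knight, B=knight, C=knave, D=knave, E=knave, F=knave.
That has 2 knights.

2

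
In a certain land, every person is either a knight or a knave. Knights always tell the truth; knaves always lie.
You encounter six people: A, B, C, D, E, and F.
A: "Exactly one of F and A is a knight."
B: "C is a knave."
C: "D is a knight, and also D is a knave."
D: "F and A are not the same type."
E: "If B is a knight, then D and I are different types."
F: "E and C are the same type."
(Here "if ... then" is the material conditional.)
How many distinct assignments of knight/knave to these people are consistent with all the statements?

1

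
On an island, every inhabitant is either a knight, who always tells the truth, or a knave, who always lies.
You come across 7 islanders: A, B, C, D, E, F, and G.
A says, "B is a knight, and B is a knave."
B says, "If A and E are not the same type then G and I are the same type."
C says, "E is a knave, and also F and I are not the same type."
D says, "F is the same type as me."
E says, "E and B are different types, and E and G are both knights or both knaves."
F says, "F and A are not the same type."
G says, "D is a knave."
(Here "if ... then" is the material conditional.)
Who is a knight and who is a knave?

A is a knave, and the claim "B is a knight, and B is a knave" is indeed False.
As a knave, B's statement "if A and E are not the same type then G and I are the same type" should be False; it is.
Since C is a knave, "E is a knave, and also F and I are not the same type" needs to be False, which holds.
D is a knave, and the claim "F is the same type as me" is indeed False.
Since E is a knight, "E and B are different types, and E and G are both knights or both knaves" needs to be True, which holds.
F (knight): "F and A are not the same type" — True. ✓
Since G is a knight, "D is a knave" needs to be True, which holds.

A is a knave, B is a knave, C is a knave, D is a knave, E is a knight, F is a knight, and G is a knight.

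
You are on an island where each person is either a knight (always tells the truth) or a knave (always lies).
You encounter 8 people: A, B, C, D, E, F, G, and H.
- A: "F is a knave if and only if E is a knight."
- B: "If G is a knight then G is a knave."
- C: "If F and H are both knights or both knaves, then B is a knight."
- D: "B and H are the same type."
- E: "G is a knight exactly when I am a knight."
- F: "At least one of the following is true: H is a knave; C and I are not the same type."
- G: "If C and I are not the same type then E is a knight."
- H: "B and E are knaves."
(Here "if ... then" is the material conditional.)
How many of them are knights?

5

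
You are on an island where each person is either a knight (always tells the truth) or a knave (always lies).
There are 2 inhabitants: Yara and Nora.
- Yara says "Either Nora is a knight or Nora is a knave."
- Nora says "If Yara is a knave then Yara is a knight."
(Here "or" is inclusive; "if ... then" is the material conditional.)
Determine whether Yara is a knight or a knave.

Consistent assignments: {Yara=knight, Nora=knight}
In every consistent assignment, Yara is a knight.

Yara is a knight.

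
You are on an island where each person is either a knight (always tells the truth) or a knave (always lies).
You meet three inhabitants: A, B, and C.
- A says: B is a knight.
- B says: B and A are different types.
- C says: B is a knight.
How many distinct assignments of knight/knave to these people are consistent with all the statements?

Consistent assignments:
  A=knave, B=knave, C=knave

1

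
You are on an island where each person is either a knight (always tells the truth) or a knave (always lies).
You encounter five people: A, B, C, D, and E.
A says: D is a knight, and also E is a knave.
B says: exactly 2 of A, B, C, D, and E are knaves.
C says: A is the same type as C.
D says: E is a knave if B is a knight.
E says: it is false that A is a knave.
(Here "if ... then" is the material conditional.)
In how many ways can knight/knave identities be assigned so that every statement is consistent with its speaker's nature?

0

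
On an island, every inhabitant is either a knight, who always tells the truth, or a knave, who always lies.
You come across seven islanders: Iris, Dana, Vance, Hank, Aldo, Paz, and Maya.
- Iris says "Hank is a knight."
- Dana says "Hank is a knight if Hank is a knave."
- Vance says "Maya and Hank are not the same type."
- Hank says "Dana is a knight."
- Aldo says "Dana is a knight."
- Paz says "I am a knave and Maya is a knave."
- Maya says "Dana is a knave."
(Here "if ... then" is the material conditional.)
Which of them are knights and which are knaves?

As a knave, Iris's statement "Hank is a knight" should be false; it is.
Dana is a knave, and the claim "Hank is a knight if Hank is a knave" is indeed false.
As a knight, Vance's statement "Maya and Hank are not the same type" should be True; it is.
As a knave, Hank's statement "Dana is a knight" should be false; it is.
Aldo is a knave, so "Dana is a knight" must be false — and it is.
Since Paz is a knave, "I am a knave and Maya is a knave" needs to be false, which holds.
As a knight, Maya's statement "Dana is a knave" should be True; it is.

Iris is a knave, Dana is a knave, Vance is a knight, Hank is a knave, Aldo is a knave, Paz is a knave, and Maya is a knight.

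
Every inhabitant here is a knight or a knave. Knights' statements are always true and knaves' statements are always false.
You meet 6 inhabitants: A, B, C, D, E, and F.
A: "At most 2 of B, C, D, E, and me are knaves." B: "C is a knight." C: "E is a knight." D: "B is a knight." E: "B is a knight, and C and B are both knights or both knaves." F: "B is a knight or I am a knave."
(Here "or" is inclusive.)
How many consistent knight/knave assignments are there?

1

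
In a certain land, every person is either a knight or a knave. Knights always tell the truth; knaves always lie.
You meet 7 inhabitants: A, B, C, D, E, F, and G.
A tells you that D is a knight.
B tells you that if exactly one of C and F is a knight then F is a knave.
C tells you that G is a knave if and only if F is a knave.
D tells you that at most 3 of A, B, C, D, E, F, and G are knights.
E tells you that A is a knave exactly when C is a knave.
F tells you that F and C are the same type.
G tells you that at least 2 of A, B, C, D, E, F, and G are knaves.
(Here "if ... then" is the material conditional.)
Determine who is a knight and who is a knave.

As a knave, A's statement "D is a knight" should be false; it is.
Since B is a knight, "if exactly one of C and F is a knight then F is a knave" needs to be true, which holds.
Since C is a knight, "G is a knave if and only if F is a knave" needs to be true, which holds.
Since D is a knave, "at most 3 of A, B, C, D, E, F, and G are knights" needs to be false, which holds.
E (knave): "A is a knave exactly when C is a knave" — false. ✓
F (knight): "F and C are the same type" — true. ✓
As a knight, G's statement "at least 2 of A, B, C, D, E, F, and G are knaves" should be true; it is.

Knights: B, C, F, and G. Knaves: A, D, and E.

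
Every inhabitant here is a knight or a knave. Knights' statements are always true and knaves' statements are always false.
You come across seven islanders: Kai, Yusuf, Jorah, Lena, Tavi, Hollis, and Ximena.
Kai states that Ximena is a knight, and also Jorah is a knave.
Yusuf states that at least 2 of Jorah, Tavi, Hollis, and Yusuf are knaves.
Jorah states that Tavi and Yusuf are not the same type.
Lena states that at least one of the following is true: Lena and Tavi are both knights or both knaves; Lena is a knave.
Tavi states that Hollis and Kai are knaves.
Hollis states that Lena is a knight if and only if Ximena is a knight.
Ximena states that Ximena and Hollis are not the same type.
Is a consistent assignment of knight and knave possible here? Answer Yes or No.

Yes

One consistent assignment: Kai=knave, Yusuf=knight, Jorah=knave, Lena=knight, Tavi=knight, Hollis=knave, Ximena=knave.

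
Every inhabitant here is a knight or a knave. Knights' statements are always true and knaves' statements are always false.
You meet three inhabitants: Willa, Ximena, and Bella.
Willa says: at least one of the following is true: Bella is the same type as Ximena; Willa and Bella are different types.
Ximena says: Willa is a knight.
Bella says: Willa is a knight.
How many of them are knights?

The unique consistent assignment is Willa=knight, Ximena=knight, Bella=knight.
That has 3 knights.

3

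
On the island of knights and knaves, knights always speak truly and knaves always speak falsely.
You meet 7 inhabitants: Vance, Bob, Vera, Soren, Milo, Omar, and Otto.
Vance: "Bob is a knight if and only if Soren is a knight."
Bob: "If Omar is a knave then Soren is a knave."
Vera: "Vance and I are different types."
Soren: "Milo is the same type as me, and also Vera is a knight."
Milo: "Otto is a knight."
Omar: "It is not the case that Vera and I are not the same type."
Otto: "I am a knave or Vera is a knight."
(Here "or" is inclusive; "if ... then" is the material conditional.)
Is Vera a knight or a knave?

Vera is a knight.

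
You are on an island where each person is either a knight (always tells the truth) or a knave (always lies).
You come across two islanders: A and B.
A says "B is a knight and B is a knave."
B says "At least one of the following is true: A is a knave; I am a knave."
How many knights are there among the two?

1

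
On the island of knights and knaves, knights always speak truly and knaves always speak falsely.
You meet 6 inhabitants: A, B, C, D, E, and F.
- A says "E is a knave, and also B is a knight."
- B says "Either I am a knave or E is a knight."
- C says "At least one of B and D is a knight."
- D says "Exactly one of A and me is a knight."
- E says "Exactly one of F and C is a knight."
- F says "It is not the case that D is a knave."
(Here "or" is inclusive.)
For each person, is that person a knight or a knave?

Knights: B, C, and E. Knaves: A, D, and F.

A is a knave, so "E is a knave, and also B is a knight" must be false — and it is.
B is a knight; "either I am a knave or E is a knight" is True, as required.
Since C is a knight, "at least one of B and D is a knight" needs to be True, which holds.
D is a knave, so "exactly one of A and me is a knight" must be false — and it is.
E is a knight; "exactly one of F and C is a knight" is True, as required.
As a knave, F's statement "it is not the case that D is a knave" should be false; it is.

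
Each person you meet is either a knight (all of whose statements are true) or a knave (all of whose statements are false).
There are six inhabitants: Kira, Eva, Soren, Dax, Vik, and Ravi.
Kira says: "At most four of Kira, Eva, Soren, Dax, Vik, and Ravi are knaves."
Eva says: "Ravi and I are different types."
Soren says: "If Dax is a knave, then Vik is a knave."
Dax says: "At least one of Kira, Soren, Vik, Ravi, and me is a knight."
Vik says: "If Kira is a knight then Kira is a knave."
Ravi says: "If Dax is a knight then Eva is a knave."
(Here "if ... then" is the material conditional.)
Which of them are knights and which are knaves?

Kira (knight): "at most four of Kira, Eva, Soren, Dax, Vik, and Ravi are knaves" — true. ✓
Since Eva is a knight, "Ravi and I are different types" needs to be true, which holds.
Soren is a knight, so "if Dax is a knave, then Vik is a knave" must be true — and it is.
Dax is a knight, so "at least one of Kira, Soren, Vik, Ravi, and me is a knight" must be true — and it is.
Vik is a knave, so "if Kira is a knight then Kira is a knave" must be False — and it is.
As a knave, Ravi's statement "if Dax is a knight then Eva is a knave" should be False; it is.

Kira is a knight, Eva is a knight, Soren is a knight, Dax is a knight, Vik is a knave, and Ravi is a knave.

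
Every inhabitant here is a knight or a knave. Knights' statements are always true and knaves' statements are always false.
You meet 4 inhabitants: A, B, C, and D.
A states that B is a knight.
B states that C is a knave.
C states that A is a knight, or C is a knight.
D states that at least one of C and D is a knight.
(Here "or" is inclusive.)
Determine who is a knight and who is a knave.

A is a knave, B is a knave, C is a knight, and D is a knight.

Suppose A is a knight. Then A's statement "B is a knight" would have to be true. Checking the 8 ways to assign the others, none is consistent with every speaker.
(For instance, with B=knave, C=knight, D=knight, A's claim "B is a knight" comes out false where it would need to be true.)
So A must be a knave, making "B is a knight" false. Taking A=knave, B=knave, C=knight, D=knight, each remaining statement checks out:
  B (knave): "C is a knave" — false. ✓
  C (knight): "A is a knight, or C is a knight" — true. ✓
  D (knight): "at least one of C and D is a knight" — true. ✓
This is the unique consistent assignment.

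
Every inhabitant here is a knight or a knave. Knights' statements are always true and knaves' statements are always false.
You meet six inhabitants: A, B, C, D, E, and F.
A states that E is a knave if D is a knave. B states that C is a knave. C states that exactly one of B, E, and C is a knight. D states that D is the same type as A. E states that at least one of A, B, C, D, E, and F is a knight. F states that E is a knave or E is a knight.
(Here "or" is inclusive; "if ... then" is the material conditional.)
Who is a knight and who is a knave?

Knights: A, B, D, E, and F. Knaves: C.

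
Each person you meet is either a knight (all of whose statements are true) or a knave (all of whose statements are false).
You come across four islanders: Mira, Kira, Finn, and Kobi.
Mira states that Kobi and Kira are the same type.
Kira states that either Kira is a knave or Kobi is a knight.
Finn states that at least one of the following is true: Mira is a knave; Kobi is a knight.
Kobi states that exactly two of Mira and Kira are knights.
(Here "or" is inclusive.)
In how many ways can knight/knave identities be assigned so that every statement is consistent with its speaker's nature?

Consistent assignments:
  Mira=knight, Kira=knight, Finn=knight, Kobi=knight

1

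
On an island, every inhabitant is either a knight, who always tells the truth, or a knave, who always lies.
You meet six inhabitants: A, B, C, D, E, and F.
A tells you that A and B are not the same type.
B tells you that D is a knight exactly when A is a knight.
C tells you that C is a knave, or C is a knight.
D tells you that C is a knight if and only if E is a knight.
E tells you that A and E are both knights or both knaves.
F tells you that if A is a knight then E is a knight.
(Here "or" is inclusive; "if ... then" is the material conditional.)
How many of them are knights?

2

The unique consistent assignment is A=knight, B=knave, C=knight, D=knave, E=knave, F=knave.
That has 2 knights.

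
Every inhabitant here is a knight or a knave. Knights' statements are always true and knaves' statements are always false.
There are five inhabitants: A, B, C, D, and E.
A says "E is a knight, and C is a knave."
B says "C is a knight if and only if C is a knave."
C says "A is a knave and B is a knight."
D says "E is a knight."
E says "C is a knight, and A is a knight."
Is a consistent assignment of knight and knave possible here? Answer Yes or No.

Yes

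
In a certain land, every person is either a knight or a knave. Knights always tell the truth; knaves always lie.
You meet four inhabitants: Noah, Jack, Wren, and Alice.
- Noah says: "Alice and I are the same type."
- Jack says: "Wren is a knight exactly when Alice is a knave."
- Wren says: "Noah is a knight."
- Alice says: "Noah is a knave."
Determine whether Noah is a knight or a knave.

Noah is a knave.

Consistent assignments: {Noah=knave, Jack=knight, Wren=knave, Alice=knight}
In every consistent assignment, Noah is a knave.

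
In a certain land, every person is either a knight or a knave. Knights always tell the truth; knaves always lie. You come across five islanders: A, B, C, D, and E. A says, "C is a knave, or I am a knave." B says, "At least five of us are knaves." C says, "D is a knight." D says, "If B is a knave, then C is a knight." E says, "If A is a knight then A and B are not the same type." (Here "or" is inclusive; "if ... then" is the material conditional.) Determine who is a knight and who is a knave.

A is a knight, B is a knave, C is a knave, D is a knave, and E is a knight.

A is a knight; "C is a knave, or I am a knave" is True, as required.
As a knave, B's statement "at least five of us are knaves" should be false; it is.
As a knave, C's statement "D is a knight" should be false; it is.
As a knave, D's statement "if B is a knave, then C is a knight" should be false; it is.
E is a knight, so "if A is a knight then A and B are not the same type" must be True — and it is.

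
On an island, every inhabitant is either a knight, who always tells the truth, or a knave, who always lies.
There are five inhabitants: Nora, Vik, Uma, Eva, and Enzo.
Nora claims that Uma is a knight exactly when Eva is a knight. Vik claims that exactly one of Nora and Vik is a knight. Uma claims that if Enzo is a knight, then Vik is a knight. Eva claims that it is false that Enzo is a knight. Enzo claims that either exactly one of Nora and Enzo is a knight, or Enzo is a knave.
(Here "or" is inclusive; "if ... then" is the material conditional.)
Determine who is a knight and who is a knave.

Nora is a knave, Vik is a knight, Uma is a knight, Eva is a knave, and Enzo is a knight.

As a knave, Nora's statement "Uma is a knight exactly when Eva is a knight" should be false; it is.
Vik is a knight; "exactly one of Nora and Vik is a knight" is true, as required.
Uma is a knight, and the claim "if Enzo is a knight, then Vik is a knight" is indeed true.
Since Eva is a knave, "it is false that Enzo is a knight" needs to be false, which holds.
Enzo is a knight, and the claim "either exactly one of Nora and Enzo is a knight, or Enzo is a knave" is indeed true.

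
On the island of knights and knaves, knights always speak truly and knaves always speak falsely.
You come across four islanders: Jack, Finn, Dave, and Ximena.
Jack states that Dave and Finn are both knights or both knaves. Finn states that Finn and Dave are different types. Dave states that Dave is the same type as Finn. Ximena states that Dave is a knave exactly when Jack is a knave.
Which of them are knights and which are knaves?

Jack is a knave, Finn is a knight, Dave is a knave, and Ximena is a knight.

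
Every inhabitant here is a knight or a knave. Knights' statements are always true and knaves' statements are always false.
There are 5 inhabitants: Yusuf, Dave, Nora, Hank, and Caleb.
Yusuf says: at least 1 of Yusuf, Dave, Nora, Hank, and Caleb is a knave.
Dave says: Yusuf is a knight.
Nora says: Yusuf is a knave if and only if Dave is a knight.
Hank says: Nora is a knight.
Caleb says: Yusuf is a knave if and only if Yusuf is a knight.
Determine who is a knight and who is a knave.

Yusuf (knight): "at least 1 of Yusuf, Dave, Nora, Hank, and Caleb is a knave" — True. ✓
Dave (knight): "Yusuf is a knight" — True. ✓
Nora is a knave; "Yusuf is a knave if and only if Dave is a knight" is false, as required.
Hank (knave): "Nora is a knight" — false. ✓
Caleb (knave): "Yusuf is a knave if and only if Yusuf is a knight" — false. ✓

Knights: Yusuf and Dave. Knaves: Nora, Hank, and Caleb.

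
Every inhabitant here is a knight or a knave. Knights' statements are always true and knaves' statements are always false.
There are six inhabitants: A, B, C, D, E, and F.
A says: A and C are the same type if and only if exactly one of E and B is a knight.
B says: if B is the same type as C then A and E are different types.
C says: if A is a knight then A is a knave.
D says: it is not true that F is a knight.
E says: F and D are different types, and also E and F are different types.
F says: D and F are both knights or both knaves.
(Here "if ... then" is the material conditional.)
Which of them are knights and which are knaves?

Knights: A, B, D, and E. Knaves: C and F.

A is a knight; "A and C are the same type if and only if exactly one of E and B is a knight" is true, as required.
Since B is a knight, "if B is the same type as C then A and E are different types" needs to be true, which holds.
C is a knave; "if A is a knight then A is a knave" is false, as required.
D is a knight, so "it is not true that F is a knight" must be true — and it is.
E is a knight; "F and D are different types, and also E and F are different types" is true, as required.
Since F is a knave, "D and F are both knights or both knaves" needs to be false, which holds.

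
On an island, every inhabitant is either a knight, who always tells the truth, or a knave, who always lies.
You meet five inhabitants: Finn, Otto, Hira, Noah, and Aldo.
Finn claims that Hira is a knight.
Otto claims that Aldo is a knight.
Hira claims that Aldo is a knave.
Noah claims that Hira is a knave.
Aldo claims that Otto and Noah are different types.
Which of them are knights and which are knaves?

Finn is a knight, so "Hira is a knight" must be True — and it is.
Otto (knave): "Aldo is a knight" — False. ✓
Hira is a knight, so "Aldo is a knave" must be True — and it is.
Noah (knave): "Hira is a knave" — False. ✓
Aldo is a knave; "Otto and Noah are different types" is False, as required.

Finn is a knight, Otto is a knave, Hira is a knight, Noah is a knave, and Aldo is a knave.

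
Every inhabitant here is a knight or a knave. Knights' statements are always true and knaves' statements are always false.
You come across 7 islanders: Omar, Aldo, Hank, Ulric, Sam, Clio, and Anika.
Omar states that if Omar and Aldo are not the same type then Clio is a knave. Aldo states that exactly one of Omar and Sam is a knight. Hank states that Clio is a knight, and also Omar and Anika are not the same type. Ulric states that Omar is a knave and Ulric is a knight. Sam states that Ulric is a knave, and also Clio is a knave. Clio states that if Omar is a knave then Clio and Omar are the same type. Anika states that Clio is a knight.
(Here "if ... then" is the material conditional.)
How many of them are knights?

4

The unique consistent assignment is Omar=knight, Aldo=knight, Hank=knave, Ulric=knave, Sam=knave, Clio=knight, Anika=knight.
That has 4 knights.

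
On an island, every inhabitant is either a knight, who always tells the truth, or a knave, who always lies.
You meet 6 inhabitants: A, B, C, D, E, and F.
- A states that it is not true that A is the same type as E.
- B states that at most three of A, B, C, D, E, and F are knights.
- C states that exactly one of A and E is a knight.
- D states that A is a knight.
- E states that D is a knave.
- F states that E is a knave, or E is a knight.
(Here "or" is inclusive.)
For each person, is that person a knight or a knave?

A is a knight, B is a knave, C is a knight, D is a knight, E is a knave, and F is a knight.

Since A is a knight, "it is not true that A is the same type as E" needs to be True, which holds.
B is a knave, so "at most three of A, B, C, D, E, and F are knights" must be False — and it is.
C is a knight, and the claim "exactly one of A and E is a knight" is indeed True.
Since D is a knight, "A is a knight" needs to be True, which holds.
Since E is a knave, "D is a knave" needs to be False, which holds.
F is a knight, and the claim "E is a knave, or E is a knight" is indeed True.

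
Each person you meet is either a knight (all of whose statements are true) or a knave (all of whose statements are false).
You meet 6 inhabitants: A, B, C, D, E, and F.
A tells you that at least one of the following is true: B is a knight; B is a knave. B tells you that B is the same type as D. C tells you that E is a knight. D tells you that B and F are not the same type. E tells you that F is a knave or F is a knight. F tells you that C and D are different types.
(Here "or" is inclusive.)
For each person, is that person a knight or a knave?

A is a knight, so "at least one of the following is true: B is a knight; B is a knave" must be True — and it is.
As a knight, B's statement "B is the same type as D" should be True; it is.
As a knight, C's statement "E is a knight" should be True; it is.
D (knight): "B and F are not the same type" — True. ✓
E is a knight, and the claim "F is a knave or F is a knight" is indeed True.
F is a knave, so "C and D are different types" must be false — and it is.

A is a knight, B is a knight, C is a knight, D is a knight, E is a knight, and F is a knave.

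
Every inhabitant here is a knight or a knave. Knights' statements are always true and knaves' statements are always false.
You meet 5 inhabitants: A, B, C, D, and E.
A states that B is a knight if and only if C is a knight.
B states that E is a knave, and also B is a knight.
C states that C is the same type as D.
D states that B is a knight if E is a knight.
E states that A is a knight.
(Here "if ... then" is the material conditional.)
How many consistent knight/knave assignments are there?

Consistent assignments:
  A=knave, B=knight, C=knave, D=knight, E=knave
  A=knave, B=knave, C=knight, D=knight, E=knave

2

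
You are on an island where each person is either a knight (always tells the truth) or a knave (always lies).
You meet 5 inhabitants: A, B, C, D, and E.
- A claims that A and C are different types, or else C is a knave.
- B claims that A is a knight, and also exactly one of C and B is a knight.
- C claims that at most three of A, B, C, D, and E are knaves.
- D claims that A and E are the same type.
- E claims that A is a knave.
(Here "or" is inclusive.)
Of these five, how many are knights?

The unique consistent assignment is A=knight, B=knave, C=knave, D=knave, E=knave.
That has 1 knight.

1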